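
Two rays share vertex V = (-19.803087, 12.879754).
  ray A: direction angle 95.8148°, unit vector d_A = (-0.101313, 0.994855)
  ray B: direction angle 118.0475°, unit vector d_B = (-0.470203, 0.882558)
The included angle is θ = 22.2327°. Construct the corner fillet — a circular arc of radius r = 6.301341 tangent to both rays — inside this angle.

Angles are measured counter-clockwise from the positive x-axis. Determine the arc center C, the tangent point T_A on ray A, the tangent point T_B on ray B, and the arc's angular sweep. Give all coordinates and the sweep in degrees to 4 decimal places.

bisector direction at 106.9312° = (-0.291222,0.956655)
center distance |VC| = r/sin(θ/2) = 6.301341/sin(11.1164°) = 32.682968
C = V + |VC|·bis = (-29.3211,44.1461)
T_A = V + ((C−V)·d_A)·d_A = V + 32.0698·d_A = (-23.0522,44.7845)
T_B = V + ((C−V)·d_B)·d_B = V + 32.0698·d_B = (-34.8824,41.1832)
sweep = 180° − θ = 157.7673°

center=(-29.3211,44.1461) T_A=(-23.0522,44.7845) T_B=(-34.8824,41.1832) sweep=157.7673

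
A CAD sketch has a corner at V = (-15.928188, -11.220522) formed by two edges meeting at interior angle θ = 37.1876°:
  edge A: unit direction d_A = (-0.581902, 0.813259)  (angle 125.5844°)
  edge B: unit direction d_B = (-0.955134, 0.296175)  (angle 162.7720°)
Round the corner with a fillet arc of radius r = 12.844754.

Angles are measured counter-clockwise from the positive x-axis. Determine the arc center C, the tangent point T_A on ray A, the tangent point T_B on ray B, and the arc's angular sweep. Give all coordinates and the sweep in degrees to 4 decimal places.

center=(-48.5919,12.3562) T_A=(-38.1458,19.8306) T_B=(-52.3962,0.0878) sweep=142.8124

bisector direction at 144.1782° = (-0.810841,0.585266)
center distance |VC| = r/sin(θ/2) = 12.844754/sin(18.5938°) = 40.283776
C = V + |VC|·bis = (-48.5919,12.3562)
T_A = V + ((C−V)·d_A)·d_A = V + 38.1811·d_A = (-38.1458,19.8306)
T_B = V + ((C−V)·d_B)·d_B = V + 38.1811·d_B = (-52.3962,0.0878)
sweep = 180° − θ = 142.8124°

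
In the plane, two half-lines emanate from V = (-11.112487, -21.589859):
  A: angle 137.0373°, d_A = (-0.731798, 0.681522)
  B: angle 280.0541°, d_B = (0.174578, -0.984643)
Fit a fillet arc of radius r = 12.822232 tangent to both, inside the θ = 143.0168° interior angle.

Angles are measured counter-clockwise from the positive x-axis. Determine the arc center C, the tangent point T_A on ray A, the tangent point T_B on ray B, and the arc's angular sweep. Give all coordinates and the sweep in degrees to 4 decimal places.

bisector direction at 208.5457° = (-0.878436,-0.477860)
center distance |VC| = r/sin(θ/2) = 12.822232/sin(71.5084°) = 13.520282
C = V + |VC|·bis = (-22.9892,-28.0507)
T_A = V + ((C−V)·d_A)·d_A = V + 4.2882·d_A = (-14.2506,-18.6674)
T_B = V + ((C−V)·d_B)·d_B = V + 4.2882·d_B = (-10.3639,-25.8122)
sweep = 180° − θ = 36.9832°

center=(-22.9892,-28.0507) T_A=(-14.2506,-18.6674) T_B=(-10.3639,-25.8122) sweep=36.9832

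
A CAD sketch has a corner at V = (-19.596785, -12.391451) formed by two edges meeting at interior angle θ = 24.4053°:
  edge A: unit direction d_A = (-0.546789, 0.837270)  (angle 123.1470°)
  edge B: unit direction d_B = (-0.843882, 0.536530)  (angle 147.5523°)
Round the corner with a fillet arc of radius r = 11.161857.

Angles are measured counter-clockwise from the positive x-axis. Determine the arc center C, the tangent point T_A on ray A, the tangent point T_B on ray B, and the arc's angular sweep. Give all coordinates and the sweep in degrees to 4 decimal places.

bisector direction at 135.3497° = (-0.711409,0.702778)
center distance |VC| = r/sin(θ/2) = 11.161857/sin(12.2027°) = 52.807195
C = V + |VC|·bis = (-57.1643,24.7203)
T_A = V + ((C−V)·d_A)·d_A = V + 51.6141·d_A = (-47.8188,30.8235)
T_B = V + ((C−V)·d_B)·d_B = V + 51.6141·d_B = (-63.1530,15.3010)
sweep = 180° − θ = 155.5947°

center=(-57.1643,24.7203) T_A=(-47.8188,30.8235) T_B=(-63.1530,15.3010) sweep=155.5947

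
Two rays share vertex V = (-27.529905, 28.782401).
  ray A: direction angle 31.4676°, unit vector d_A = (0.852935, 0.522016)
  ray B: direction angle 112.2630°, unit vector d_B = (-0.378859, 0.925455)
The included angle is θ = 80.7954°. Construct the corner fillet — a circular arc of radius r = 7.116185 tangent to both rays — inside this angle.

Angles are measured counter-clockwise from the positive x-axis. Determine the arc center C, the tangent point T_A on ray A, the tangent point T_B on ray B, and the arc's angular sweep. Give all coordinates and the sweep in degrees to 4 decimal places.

center=(-24.1123,39.2172) T_A=(-20.3975,33.1476) T_B=(-30.6980,36.5212) sweep=99.2046

bisector direction at 71.8653° = (0.311252,0.950327)
center distance |VC| = r/sin(θ/2) = 7.116185/sin(40.3977°) = 10.980253
C = V + |VC|·bis = (-24.1123,39.2172)
T_A = V + ((C−V)·d_A)·d_A = V + 8.3622·d_A = (-20.3975,33.1476)
T_B = V + ((C−V)·d_B)·d_B = V + 8.3622·d_B = (-30.6980,36.5212)
sweep = 180° − θ = 99.2046°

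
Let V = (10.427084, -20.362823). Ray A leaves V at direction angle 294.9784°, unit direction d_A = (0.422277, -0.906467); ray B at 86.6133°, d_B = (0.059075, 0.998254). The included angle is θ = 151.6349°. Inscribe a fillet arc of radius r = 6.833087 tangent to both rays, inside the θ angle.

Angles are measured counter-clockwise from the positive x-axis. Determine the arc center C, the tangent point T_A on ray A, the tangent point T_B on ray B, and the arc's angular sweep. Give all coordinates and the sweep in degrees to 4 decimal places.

center=(17.3502,-19.0427) T_A=(11.1563,-21.9281) T_B=(10.5291,-18.6390) sweep=28.3651

bisector direction at 10.7959° = (0.982301,0.187310)
center distance |VC| = r/sin(θ/2) = 6.833087/sin(75.8174°) = 7.047907
C = V + |VC|·bis = (17.3502,-19.0427)
T_A = V + ((C−V)·d_A)·d_A = V + 1.7268·d_A = (11.1563,-21.9281)
T_B = V + ((C−V)·d_B)·d_B = V + 1.7268·d_B = (10.5291,-18.6390)
sweep = 180° − θ = 28.3651°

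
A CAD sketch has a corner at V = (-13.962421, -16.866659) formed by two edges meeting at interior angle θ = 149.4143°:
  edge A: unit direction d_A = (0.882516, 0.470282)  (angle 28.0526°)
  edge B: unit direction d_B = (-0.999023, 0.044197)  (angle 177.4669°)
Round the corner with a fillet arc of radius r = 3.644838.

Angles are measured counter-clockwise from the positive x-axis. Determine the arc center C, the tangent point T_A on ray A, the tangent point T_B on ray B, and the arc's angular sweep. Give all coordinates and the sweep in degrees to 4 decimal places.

bisector direction at 102.7597° = (-0.220863,0.975305)
center distance |VC| = r/sin(θ/2) = 3.644838/sin(74.7071°) = 3.778638
C = V + |VC|·bis = (-14.7970,-13.1813)
T_A = V + ((C−V)·d_A)·d_A = V + 0.9966·d_A = (-13.0829,-16.3980)
T_B = V + ((C−V)·d_B)·d_B = V + 0.9966·d_B = (-14.9581,-16.8226)
sweep = 180° − θ = 30.5857°

center=(-14.7970,-13.1813) T_A=(-13.0829,-16.3980) T_B=(-14.9581,-16.8226) sweep=30.5857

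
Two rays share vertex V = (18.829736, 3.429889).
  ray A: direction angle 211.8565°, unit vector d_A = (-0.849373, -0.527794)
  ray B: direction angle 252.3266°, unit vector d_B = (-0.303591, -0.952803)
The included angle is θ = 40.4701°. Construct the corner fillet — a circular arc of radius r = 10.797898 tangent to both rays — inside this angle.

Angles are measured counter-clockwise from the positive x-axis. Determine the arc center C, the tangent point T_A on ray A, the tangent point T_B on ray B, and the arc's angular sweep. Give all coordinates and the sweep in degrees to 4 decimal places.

center=(-0.3515,-21.2020) T_A=(-6.0505,-12.0305) T_B=(9.9368,-24.4801) sweep=139.5299

bisector direction at 232.0915° = (-0.614402,-0.788993)
center distance |VC| = r/sin(θ/2) = 10.797898/sin(20.2351°) = 31.219325
C = V + |VC|·bis = (-0.3515,-21.2020)
T_A = V + ((C−V)·d_A)·d_A = V + 29.2925·d_A = (-6.0505,-12.0305)
T_B = V + ((C−V)·d_B)·d_B = V + 29.2925·d_B = (9.9368,-24.4801)
sweep = 180° − θ = 139.5299°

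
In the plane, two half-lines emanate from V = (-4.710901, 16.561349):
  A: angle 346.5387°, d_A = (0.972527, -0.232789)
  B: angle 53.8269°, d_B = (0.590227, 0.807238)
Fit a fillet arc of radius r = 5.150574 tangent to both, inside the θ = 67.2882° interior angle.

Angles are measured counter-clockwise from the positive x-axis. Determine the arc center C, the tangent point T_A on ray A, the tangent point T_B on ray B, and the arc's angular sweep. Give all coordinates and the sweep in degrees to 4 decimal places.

center=(4.0148,19.7688) T_A=(2.8158,14.7597) T_B=(-0.1430,22.8088) sweep=112.7118

bisector direction at 20.1828° = (0.938597,0.345016)
center distance |VC| = r/sin(θ/2) = 5.150574/sin(33.6441°) = 9.296520
C = V + |VC|·bis = (4.0148,19.7688)
T_A = V + ((C−V)·d_A)·d_A = V + 7.7393·d_A = (2.8158,14.7597)
T_B = V + ((C−V)·d_B)·d_B = V + 7.7393·d_B = (-0.1430,22.8088)
sweep = 180° − θ = 112.7118°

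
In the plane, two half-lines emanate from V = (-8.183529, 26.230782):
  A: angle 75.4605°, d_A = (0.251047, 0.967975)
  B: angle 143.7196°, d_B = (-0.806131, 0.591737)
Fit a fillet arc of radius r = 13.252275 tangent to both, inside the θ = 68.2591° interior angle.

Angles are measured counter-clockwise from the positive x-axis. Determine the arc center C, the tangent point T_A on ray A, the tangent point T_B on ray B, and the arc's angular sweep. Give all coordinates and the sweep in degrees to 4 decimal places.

center=(-16.1030,48.4834) T_A=(-3.2751,45.1564) T_B=(-23.9448,37.8003) sweep=111.7409

bisector direction at 109.5900° = (-0.335288,0.942116)
center distance |VC| = r/sin(θ/2) = 13.252275/sin(34.1296°) = 23.619815
C = V + |VC|·bis = (-16.1030,48.4834)
T_A = V + ((C−V)·d_A)·d_A = V + 19.5518·d_A = (-3.2751,45.1564)
T_B = V + ((C−V)·d_B)·d_B = V + 19.5518·d_B = (-23.9448,37.8003)
sweep = 180° − θ = 111.7409°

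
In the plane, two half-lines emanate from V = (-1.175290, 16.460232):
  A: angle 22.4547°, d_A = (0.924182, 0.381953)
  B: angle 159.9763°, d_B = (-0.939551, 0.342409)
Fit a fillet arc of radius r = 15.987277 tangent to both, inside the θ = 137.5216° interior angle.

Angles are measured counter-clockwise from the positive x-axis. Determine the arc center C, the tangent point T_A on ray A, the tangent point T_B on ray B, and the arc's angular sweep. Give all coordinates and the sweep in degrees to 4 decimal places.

bisector direction at 91.2155° = (-0.021213,0.999775)
center distance |VC| = r/sin(θ/2) = 15.987277/sin(68.7608°) = 17.152329
C = V + |VC|·bis = (-1.5391,33.6087)
T_A = V + ((C−V)·d_A)·d_A = V + 6.2136·d_A = (4.5672,18.8336)
T_B = V + ((C−V)·d_B)·d_B = V + 6.2136·d_B = (-7.0133,18.5878)
sweep = 180° − θ = 42.4784°

center=(-1.5391,33.6087) T_A=(4.5672,18.8336) T_B=(-7.0133,18.5878) sweep=42.4784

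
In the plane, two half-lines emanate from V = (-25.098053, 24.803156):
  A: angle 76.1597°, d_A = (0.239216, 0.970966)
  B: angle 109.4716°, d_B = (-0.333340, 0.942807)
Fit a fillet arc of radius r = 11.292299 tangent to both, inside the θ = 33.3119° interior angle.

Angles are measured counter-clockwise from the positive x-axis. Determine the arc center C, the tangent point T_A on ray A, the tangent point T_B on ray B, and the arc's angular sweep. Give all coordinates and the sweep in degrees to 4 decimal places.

bisector direction at 92.8157° = (-0.049123,0.998793)
center distance |VC| = r/sin(θ/2) = 11.292299/sin(16.6560°) = 39.397598
C = V + |VC|·bis = (-27.0334,64.1532)
T_A = V + ((C−V)·d_A)·d_A = V + 37.7446·d_A = (-16.0689,61.4519)
T_B = V + ((C−V)·d_B)·d_B = V + 37.7446·d_B = (-37.6798,60.3890)
sweep = 180° − θ = 146.6881°

center=(-27.0334,64.1532) T_A=(-16.0689,61.4519) T_B=(-37.6798,60.3890) sweep=146.6881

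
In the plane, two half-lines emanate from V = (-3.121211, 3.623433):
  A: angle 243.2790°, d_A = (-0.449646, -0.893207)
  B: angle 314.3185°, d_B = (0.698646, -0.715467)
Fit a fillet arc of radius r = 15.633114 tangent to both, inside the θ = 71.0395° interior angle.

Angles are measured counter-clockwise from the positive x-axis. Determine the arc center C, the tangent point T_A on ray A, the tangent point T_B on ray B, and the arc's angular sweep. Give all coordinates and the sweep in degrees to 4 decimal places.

center=(0.9948,-22.9679) T_A=(-12.9688,-15.9385) T_B=(12.1797,-12.0459) sweep=108.9605

bisector direction at 278.7987° = (0.152964,-0.988232)
center distance |VC| = r/sin(θ/2) = 15.633114/sin(35.5198°) = 26.908015
C = V + |VC|·bis = (0.9948,-22.9679)
T_A = V + ((C−V)·d_A)·d_A = V + 21.9008·d_A = (-12.9688,-15.9385)
T_B = V + ((C−V)·d_B)·d_B = V + 21.9008·d_B = (12.1797,-12.0459)
sweep = 180° − θ = 108.9605°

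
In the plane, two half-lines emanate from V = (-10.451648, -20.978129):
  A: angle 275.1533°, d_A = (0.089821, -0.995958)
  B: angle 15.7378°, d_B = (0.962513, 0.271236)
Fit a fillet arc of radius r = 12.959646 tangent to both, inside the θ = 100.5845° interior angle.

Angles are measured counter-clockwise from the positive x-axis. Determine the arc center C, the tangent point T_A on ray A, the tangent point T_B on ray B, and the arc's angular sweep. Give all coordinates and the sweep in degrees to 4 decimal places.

bisector direction at 325.4456° = (0.823588,-0.567189)
center distance |VC| = r/sin(θ/2) = 12.959646/sin(50.2923°) = 16.845736
C = V + |VC|·bis = (3.4223,-30.5328)
T_A = V + ((C−V)·d_A)·d_A = V + 10.7623·d_A = (-9.4850,-31.6969)
T_B = V + ((C−V)·d_B)·d_B = V + 10.7623·d_B = (-0.0928,-18.0590)
sweep = 180° − θ = 79.4155°

center=(3.4223,-30.5328) T_A=(-9.4850,-31.6969) T_B=(-0.0928,-18.0590) sweep=79.4155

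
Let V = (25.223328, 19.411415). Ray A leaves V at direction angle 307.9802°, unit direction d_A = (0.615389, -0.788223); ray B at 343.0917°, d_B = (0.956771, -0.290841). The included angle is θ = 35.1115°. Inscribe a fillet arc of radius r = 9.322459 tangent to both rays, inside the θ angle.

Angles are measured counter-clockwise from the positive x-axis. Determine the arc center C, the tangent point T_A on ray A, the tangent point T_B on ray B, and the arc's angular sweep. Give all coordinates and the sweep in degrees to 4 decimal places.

center=(50.7052,1.9217) T_A=(43.3570,-3.8152) T_B=(53.4166,10.8412) sweep=144.8885

bisector direction at 325.5360° = (0.824481,-0.565889)
center distance |VC| = r/sin(θ/2) = 9.322459/sin(17.5557°) = 30.906562
C = V + |VC|·bis = (50.7052,1.9217)
T_A = V + ((C−V)·d_A)·d_A = V + 29.4671·d_A = (43.3570,-3.8152)
T_B = V + ((C−V)·d_B)·d_B = V + 29.4671·d_B = (53.4166,10.8412)
sweep = 180° − θ = 144.8885°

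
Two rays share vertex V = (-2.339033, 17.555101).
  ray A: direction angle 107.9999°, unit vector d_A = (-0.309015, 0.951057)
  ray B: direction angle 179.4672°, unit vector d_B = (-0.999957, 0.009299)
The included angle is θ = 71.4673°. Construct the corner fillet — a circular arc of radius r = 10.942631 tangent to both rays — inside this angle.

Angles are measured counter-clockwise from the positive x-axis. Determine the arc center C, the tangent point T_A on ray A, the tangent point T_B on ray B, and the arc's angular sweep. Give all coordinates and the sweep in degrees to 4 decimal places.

bisector direction at 143.7336° = (-0.806275,0.591541)
center distance |VC| = r/sin(θ/2) = 10.942631/sin(35.7336°) = 18.736803
C = V + |VC|·bis = (-17.4460,28.6387)
T_A = V + ((C−V)·d_A)·d_A = V + 15.2094·d_A = (-7.0390,32.0201)
T_B = V + ((C−V)·d_B)·d_B = V + 15.2094·d_B = (-17.5478,17.6965)
sweep = 180° − θ = 108.5327°

center=(-17.4460,28.6387) T_A=(-7.0390,32.0201) T_B=(-17.5478,17.6965) sweep=108.5327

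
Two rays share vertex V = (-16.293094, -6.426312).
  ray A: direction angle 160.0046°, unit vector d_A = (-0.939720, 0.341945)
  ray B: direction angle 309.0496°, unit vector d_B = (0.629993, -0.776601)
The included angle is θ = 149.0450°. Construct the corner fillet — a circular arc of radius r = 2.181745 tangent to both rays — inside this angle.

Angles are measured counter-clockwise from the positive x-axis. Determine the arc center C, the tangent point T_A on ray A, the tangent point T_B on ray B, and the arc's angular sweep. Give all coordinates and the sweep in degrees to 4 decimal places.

center=(-17.6068,-8.2700) T_A=(-16.8608,-6.2197) T_B=(-15.9125,-6.8955) sweep=30.9550

bisector direction at 234.5271° = (-0.580318,-0.814390)
center distance |VC| = r/sin(θ/2) = 2.181745/sin(74.5225°) = 2.263843
C = V + |VC|·bis = (-17.6068,-8.2700)
T_A = V + ((C−V)·d_A)·d_A = V + 0.6041·d_A = (-16.8608,-6.2197)
T_B = V + ((C−V)·d_B)·d_B = V + 0.6041·d_B = (-15.9125,-6.8955)
sweep = 180° − θ = 30.9550°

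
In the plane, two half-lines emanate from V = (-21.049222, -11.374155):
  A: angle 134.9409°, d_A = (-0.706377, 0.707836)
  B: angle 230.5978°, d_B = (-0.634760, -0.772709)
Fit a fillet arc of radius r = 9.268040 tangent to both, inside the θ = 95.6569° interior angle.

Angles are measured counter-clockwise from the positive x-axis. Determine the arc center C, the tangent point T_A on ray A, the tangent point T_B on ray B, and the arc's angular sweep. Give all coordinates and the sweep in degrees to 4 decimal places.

center=(-33.5398,-11.9783) T_A=(-26.9795,-5.4316) T_B=(-26.3783,-17.8613) sweep=84.3431

bisector direction at 182.7694° = (-0.998832,-0.048315)
center distance |VC| = r/sin(θ/2) = 9.268040/sin(47.8284°) = 12.505147
C = V + |VC|·bis = (-33.5398,-11.9783)
T_A = V + ((C−V)·d_A)·d_A = V + 8.3954·d_A = (-26.9795,-5.4316)
T_B = V + ((C−V)·d_B)·d_B = V + 8.3954·d_B = (-26.3783,-17.8613)
sweep = 180° − θ = 84.3431°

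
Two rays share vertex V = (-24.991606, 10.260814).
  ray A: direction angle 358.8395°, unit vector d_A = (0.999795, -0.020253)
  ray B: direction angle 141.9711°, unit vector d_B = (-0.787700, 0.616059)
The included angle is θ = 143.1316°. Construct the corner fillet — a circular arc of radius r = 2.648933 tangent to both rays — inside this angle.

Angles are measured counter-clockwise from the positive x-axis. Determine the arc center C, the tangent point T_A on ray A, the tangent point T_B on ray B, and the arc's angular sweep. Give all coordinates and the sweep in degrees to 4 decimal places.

center=(-24.0552,12.8913) T_A=(-24.1088,10.2429) T_B=(-25.6871,10.8048) sweep=36.8684

bisector direction at 70.4053° = (0.335364,0.942088)
center distance |VC| = r/sin(θ/2) = 2.648933/sin(71.5658°) = 2.792208
C = V + |VC|·bis = (-24.0552,12.8913)
T_A = V + ((C−V)·d_A)·d_A = V + 0.8829·d_A = (-24.1088,10.2429)
T_B = V + ((C−V)·d_B)·d_B = V + 0.8829·d_B = (-25.6871,10.8048)
sweep = 180° − θ = 36.8684°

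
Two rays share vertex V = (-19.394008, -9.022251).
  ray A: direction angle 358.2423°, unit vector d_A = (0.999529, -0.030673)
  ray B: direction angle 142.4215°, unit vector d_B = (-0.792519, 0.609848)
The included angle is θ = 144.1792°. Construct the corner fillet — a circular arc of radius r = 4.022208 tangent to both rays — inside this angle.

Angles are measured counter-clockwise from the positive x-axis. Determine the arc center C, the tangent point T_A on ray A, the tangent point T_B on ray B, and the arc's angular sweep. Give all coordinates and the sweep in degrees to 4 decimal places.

bisector direction at 70.3319° = (0.336571,0.941658)
center distance |VC| = r/sin(θ/2) = 4.022208/sin(72.0896°) = 4.227057
C = V + |VC|·bis = (-17.9713,-5.0418)
T_A = V + ((C−V)·d_A)·d_A = V + 1.2999·d_A = (-18.0947,-9.0621)
T_B = V + ((C−V)·d_B)·d_B = V + 1.2999·d_B = (-20.4242,-8.2295)
sweep = 180° − θ = 35.8208°

center=(-17.9713,-5.0418) T_A=(-18.0947,-9.0621) T_B=(-20.4242,-8.2295) sweep=35.8208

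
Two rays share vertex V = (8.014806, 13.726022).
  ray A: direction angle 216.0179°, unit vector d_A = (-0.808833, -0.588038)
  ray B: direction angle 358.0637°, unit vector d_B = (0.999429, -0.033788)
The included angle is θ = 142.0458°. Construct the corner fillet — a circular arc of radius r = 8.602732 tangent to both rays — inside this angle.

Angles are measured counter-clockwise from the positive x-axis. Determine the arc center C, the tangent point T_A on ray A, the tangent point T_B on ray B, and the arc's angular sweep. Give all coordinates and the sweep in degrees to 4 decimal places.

center=(10.6808,5.0282) T_A=(5.6220,11.9864) T_B=(10.9714,13.6261) sweep=37.9542

bisector direction at 287.0408° = (0.293053,-0.956096)
center distance |VC| = r/sin(θ/2) = 8.602732/sin(71.0229°) = 9.097176
C = V + |VC|·bis = (10.6808,5.0282)
T_A = V + ((C−V)·d_A)·d_A = V + 2.9583·d_A = (5.6220,11.9864)
T_B = V + ((C−V)·d_B)·d_B = V + 2.9583·d_B = (10.9714,13.6261)
sweep = 180° − θ = 37.9542°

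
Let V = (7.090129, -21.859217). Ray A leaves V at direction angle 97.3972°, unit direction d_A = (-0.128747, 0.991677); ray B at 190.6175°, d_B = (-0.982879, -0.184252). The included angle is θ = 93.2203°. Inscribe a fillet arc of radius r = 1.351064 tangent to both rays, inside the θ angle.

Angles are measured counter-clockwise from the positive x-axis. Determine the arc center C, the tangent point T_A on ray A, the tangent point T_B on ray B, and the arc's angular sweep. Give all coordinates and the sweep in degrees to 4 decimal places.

bisector direction at 144.0074° = (-0.809092,0.587681)
center distance |VC| = r/sin(θ/2) = 1.351064/sin(46.6101°) = 1.859186
C = V + |VC|·bis = (5.5859,-20.7666)
T_A = V + ((C−V)·d_A)·d_A = V + 1.2772·d_A = (6.9257,-20.5927)
T_B = V + ((C−V)·d_B)·d_B = V + 1.2772·d_B = (5.8348,-22.0945)
sweep = 180° − θ = 86.7797°

center=(5.5859,-20.7666) T_A=(6.9257,-20.5927) T_B=(5.8348,-22.0945) sweep=86.7797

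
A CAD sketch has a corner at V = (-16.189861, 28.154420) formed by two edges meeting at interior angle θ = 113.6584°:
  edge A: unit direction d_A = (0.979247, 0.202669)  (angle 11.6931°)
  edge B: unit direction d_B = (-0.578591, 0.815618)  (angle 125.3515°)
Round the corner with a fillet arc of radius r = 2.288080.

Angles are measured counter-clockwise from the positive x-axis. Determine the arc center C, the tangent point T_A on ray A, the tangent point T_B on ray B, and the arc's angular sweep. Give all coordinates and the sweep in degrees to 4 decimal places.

center=(-15.1890,30.6981) T_A=(-14.7253,28.4575) T_B=(-17.0552,29.3743) sweep=66.3416

bisector direction at 68.5223° = (0.366139,0.930560)
center distance |VC| = r/sin(θ/2) = 2.288080/sin(56.8292°) = 2.733527
C = V + |VC|·bis = (-15.1890,30.6981)
T_A = V + ((C−V)·d_A)·d_A = V + 1.4956·d_A = (-14.7253,28.4575)
T_B = V + ((C−V)·d_B)·d_B = V + 1.4956·d_B = (-17.0552,29.3743)
sweep = 180° − θ = 66.3416°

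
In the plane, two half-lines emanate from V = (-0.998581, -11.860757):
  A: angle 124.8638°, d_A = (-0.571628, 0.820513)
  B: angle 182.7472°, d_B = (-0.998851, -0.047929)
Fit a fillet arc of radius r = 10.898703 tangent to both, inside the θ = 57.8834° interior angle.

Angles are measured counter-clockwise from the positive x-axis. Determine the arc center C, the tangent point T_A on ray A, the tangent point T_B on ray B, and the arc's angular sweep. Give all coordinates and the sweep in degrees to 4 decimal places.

center=(-21.2073,-1.9192) T_A=(-12.2648,4.3108) T_B=(-20.6850,-12.8054) sweep=122.1166

bisector direction at 153.8055° = (-0.897301,0.441420)
center distance |VC| = r/sin(θ/2) = 10.898703/sin(28.9417°) = 22.521731
C = V + |VC|·bis = (-21.2073,-1.9192)
T_A = V + ((C−V)·d_A)·d_A = V + 19.7090·d_A = (-12.2648,4.3108)
T_B = V + ((C−V)·d_B)·d_B = V + 19.7090·d_B = (-20.6850,-12.8054)
sweep = 180° − θ = 122.1166°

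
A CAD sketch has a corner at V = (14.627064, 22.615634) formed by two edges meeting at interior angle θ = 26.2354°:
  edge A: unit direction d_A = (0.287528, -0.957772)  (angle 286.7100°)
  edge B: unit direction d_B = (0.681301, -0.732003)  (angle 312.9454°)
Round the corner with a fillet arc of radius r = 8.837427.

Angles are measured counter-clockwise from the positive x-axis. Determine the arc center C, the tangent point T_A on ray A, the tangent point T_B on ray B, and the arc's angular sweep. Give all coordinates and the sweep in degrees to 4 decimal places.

bisector direction at 299.8277° = (0.497393,-0.867525)
center distance |VC| = r/sin(θ/2) = 8.837427/sin(13.1177°) = 38.939599
C = V + |VC|·bis = (33.9954,-11.1654)
T_A = V + ((C−V)·d_A)·d_A = V + 37.9235·d_A = (25.5311,-13.7065)
T_B = V + ((C−V)·d_B)·d_B = V + 37.9235·d_B = (40.4644,-5.1445)
sweep = 180° − θ = 153.7646°

center=(33.9954,-11.1654) T_A=(25.5311,-13.7065) T_B=(40.4644,-5.1445) sweep=153.7646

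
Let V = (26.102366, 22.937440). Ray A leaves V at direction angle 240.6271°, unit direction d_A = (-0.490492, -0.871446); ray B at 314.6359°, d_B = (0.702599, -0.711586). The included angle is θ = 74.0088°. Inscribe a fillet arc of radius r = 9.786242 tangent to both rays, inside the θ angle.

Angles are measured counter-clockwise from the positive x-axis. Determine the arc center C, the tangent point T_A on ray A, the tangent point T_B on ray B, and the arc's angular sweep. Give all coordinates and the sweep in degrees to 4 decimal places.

center=(28.2617,6.8219) T_A=(19.7335,11.6220) T_B=(35.2254,13.6977) sweep=105.9912

bisector direction at 277.6315° = (0.132801,-0.991143)
center distance |VC| = r/sin(θ/2) = 9.786242/sin(37.0044°) = 16.259556
C = V + |VC|·bis = (28.2617,6.8219)
T_A = V + ((C−V)·d_A)·d_A = V + 12.9847·d_A = (19.7335,11.6220)
T_B = V + ((C−V)·d_B)·d_B = V + 12.9847·d_B = (35.2254,13.6977)
sweep = 180° − θ = 105.9912°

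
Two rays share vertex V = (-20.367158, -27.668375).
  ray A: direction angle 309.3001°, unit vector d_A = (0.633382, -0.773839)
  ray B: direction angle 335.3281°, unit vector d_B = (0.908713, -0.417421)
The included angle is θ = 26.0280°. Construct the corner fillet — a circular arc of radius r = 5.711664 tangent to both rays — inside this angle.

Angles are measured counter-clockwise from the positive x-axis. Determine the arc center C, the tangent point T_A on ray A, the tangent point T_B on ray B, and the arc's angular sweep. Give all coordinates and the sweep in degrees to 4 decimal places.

center=(-0.2949,-43.1741) T_A=(-4.7148,-46.7918) T_B=(2.0893,-37.9839) sweep=153.9720

bisector direction at 322.3141° = (0.791374,-0.611332)
center distance |VC| = r/sin(θ/2) = 5.711664/sin(13.0140°) = 25.363853
C = V + |VC|·bis = (-0.2949,-43.1741)
T_A = V + ((C−V)·d_A)·d_A = V + 24.7124·d_A = (-4.7148,-46.7918)
T_B = V + ((C−V)·d_B)·d_B = V + 24.7124·d_B = (2.0893,-37.9839)
sweep = 180° − θ = 153.9720°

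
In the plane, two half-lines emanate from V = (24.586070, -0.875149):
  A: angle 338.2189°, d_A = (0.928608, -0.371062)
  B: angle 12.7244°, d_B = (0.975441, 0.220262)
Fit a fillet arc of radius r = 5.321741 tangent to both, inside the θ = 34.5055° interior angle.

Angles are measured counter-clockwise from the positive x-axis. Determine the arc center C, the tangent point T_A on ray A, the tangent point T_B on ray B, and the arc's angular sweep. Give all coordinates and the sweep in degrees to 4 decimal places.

bisector direction at 355.4717° = (0.996878,-0.078952)
center distance |VC| = r/sin(θ/2) = 5.321741/sin(17.2527°) = 17.943246
C = V + |VC|·bis = (42.4733,-2.2918)
T_A = V + ((C−V)·d_A)·d_A = V + 17.1359·d_A = (40.4986,-7.2336)
T_B = V + ((C−V)·d_B)·d_B = V + 17.1359·d_B = (41.3011,2.8992)
sweep = 180° − θ = 145.4945°

center=(42.4733,-2.2918) T_A=(40.4986,-7.2336) T_B=(41.3011,2.8992) sweep=145.4945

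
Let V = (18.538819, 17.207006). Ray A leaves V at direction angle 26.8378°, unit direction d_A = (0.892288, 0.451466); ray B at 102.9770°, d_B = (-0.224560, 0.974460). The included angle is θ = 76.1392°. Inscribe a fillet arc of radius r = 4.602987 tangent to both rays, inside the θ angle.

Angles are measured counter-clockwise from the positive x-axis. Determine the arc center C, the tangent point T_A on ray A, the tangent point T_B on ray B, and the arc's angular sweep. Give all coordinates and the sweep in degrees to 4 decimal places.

bisector direction at 64.9074° = (0.424082,0.905624)
center distance |VC| = r/sin(θ/2) = 4.602987/sin(38.0696°) = 7.464889
C = V + |VC|·bis = (21.7045,23.9674)
T_A = V + ((C−V)·d_A)·d_A = V + 5.8768·d_A = (23.7826,19.8602)
T_B = V + ((C−V)·d_B)·d_B = V + 5.8768·d_B = (17.2191,22.9337)
sweep = 180° − θ = 103.8608°

center=(21.7045,23.9674) T_A=(23.7826,19.8602) T_B=(17.2191,22.9337) sweep=103.8608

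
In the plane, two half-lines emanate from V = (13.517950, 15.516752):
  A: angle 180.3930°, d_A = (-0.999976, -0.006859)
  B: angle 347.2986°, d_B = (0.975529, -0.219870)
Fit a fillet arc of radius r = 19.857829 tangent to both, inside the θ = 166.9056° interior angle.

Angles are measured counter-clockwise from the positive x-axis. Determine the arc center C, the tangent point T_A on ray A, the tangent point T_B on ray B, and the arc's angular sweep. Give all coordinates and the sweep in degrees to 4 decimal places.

bisector direction at 263.8458° = (-0.107205,-0.994237)
center distance |VC| = r/sin(θ/2) = 19.857829/sin(83.4528°) = 19.988187
C = V + |VC|·bis = (11.3751,-4.3562)
T_A = V + ((C−V)·d_A)·d_A = V + 2.2791·d_A = (11.2389,15.5011)
T_B = V + ((C−V)·d_B)·d_B = V + 2.2791·d_B = (15.7413,15.0156)
sweep = 180° − θ = 13.0944°

center=(11.3751,-4.3562) T_A=(11.2389,15.5011) T_B=(15.7413,15.0156) sweep=13.0944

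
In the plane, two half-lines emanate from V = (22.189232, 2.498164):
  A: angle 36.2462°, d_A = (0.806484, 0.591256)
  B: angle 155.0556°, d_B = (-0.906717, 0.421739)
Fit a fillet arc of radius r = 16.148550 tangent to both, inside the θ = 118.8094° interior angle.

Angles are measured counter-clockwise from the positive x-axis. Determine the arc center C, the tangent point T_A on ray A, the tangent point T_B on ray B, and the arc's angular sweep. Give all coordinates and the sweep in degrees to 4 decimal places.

center=(20.3420,21.1673) T_A=(29.8899,8.1437) T_B=(13.5315,6.5251) sweep=61.1906

bisector direction at 95.6509° = (-0.098467,0.995140)
center distance |VC| = r/sin(θ/2) = 16.148550/sin(59.4047°) = 18.760286
C = V + |VC|·bis = (20.3420,21.1673)
T_A = V + ((C−V)·d_A)·d_A = V + 9.5484·d_A = (29.8899,8.1437)
T_B = V + ((C−V)·d_B)·d_B = V + 9.5484·d_B = (13.5315,6.5251)
sweep = 180° − θ = 61.1906°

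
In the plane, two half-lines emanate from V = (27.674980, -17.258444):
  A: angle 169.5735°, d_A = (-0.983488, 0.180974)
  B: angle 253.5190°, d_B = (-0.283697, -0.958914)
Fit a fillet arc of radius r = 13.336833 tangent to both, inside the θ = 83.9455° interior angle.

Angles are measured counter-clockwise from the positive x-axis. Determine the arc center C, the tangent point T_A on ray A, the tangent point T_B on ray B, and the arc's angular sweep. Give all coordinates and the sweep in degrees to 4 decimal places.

bisector direction at 211.5463° = (-0.852218,-0.523187)
center distance |VC| = r/sin(θ/2) = 13.336833/sin(41.9727°) = 19.942120
C = V + |VC|·bis = (10.6799,-27.6919)
T_A = V + ((C−V)·d_A)·d_A = V + 14.8262·d_A = (13.0936,-14.5753)
T_B = V + ((C−V)·d_B)·d_B = V + 14.8262·d_B = (23.4688,-31.4755)
sweep = 180° − θ = 96.0545°

center=(10.6799,-27.6919) T_A=(13.0936,-14.5753) T_B=(23.4688,-31.4755) sweep=96.0545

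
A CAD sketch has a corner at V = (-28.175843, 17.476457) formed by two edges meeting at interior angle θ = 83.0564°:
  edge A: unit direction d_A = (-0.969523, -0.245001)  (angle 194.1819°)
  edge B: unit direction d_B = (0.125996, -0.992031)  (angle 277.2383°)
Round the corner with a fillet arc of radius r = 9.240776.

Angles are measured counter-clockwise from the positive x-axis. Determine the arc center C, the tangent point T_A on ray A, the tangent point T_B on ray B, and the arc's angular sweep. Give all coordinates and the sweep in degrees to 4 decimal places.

bisector direction at 235.7101° = (-0.563380,-0.826198)
center distance |VC| = r/sin(θ/2) = 9.240776/sin(41.5282°) = 13.938062
C = V + |VC|·bis = (-36.0283,5.9609)
T_A = V + ((C−V)·d_A)·d_A = V + 10.4344·d_A = (-38.2923,14.9200)
T_B = V + ((C−V)·d_B)·d_B = V + 10.4344·d_B = (-26.8611,7.1252)
sweep = 180° − θ = 96.9436°

center=(-36.0283,5.9609) T_A=(-38.2923,14.9200) T_B=(-26.8611,7.1252) sweep=96.9436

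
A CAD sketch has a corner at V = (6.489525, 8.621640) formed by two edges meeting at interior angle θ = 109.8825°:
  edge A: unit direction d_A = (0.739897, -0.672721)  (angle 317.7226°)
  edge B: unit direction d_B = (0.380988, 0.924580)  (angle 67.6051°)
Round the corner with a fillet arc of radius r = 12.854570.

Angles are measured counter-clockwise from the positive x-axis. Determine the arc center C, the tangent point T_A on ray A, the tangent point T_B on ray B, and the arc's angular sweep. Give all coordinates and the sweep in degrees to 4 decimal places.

center=(21.8113,12.0644) T_A=(13.1638,2.5533) T_B=(9.9262,16.9618) sweep=70.1175

bisector direction at 12.6638° = (0.975673,0.219231)
center distance |VC| = r/sin(θ/2) = 12.854570/sin(54.9412°) = 15.703816
C = V + |VC|·bis = (21.8113,12.0644)
T_A = V + ((C−V)·d_A)·d_A = V + 9.0205·d_A = (13.1638,2.5533)
T_B = V + ((C−V)·d_B)·d_B = V + 9.0205·d_B = (9.9262,16.9618)
sweep = 180° − θ = 70.1175°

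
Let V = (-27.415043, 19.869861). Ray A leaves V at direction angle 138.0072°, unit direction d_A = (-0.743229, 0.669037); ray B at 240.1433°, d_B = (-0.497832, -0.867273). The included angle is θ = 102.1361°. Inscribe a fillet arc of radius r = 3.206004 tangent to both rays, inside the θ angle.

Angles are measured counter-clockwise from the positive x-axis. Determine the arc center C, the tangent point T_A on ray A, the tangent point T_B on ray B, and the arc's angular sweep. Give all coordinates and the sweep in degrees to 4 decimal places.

bisector direction at 189.0753° = (-0.987482,-0.157732)
center distance |VC| = r/sin(θ/2) = 3.206004/sin(51.0680°) = 4.121395
C = V + |VC|·bis = (-31.4848,19.2198)
T_A = V + ((C−V)·d_A)·d_A = V + 2.5899·d_A = (-29.3399,21.6026)
T_B = V + ((C−V)·d_B)·d_B = V + 2.5899·d_B = (-28.7044,17.6237)
sweep = 180° − θ = 77.8639°

center=(-31.4848,19.2198) T_A=(-29.3399,21.6026) T_B=(-28.7044,17.6237) sweep=77.8639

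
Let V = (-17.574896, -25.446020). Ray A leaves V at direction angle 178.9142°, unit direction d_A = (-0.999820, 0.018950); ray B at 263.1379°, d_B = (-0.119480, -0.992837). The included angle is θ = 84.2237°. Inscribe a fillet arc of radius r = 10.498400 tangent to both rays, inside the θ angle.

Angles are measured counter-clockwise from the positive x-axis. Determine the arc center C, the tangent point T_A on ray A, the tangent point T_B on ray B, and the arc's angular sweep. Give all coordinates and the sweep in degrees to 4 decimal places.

bisector direction at 221.0260° = (-0.754411,-0.656402)
center distance |VC| = r/sin(θ/2) = 10.498400/sin(42.1118°) = 15.655700
C = V + |VC|·bis = (-29.3857,-35.7225)
T_A = V + ((C−V)·d_A)·d_A = V + 11.6140·d_A = (-29.1868,-25.2259)
T_B = V + ((C−V)·d_B)·d_B = V + 11.6140·d_B = (-18.9625,-36.9768)
sweep = 180° − θ = 95.7763°

center=(-29.3857,-35.7225) T_A=(-29.1868,-25.2259) T_B=(-18.9625,-36.9768) sweep=95.7763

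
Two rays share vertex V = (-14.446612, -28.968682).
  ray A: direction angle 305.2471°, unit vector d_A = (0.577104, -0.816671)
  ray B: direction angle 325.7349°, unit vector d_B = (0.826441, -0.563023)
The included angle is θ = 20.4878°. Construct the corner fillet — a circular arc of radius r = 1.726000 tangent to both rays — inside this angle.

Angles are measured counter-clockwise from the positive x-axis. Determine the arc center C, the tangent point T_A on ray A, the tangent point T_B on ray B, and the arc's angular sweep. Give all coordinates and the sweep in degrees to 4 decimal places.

bisector direction at 315.4910° = (0.713140,-0.701021)
center distance |VC| = r/sin(θ/2) = 1.726000/sin(10.2439°) = 9.705420
C = V + |VC|·bis = (-7.5253,-35.7724)
T_A = V + ((C−V)·d_A)·d_A = V + 9.5507·d_A = (-8.9349,-36.7685)
T_B = V + ((C−V)·d_B)·d_B = V + 9.5507·d_B = (-6.5535,-34.3460)
sweep = 180° − θ = 159.5122°

center=(-7.5253,-35.7724) T_A=(-8.9349,-36.7685) T_B=(-6.5535,-34.3460) sweep=159.5122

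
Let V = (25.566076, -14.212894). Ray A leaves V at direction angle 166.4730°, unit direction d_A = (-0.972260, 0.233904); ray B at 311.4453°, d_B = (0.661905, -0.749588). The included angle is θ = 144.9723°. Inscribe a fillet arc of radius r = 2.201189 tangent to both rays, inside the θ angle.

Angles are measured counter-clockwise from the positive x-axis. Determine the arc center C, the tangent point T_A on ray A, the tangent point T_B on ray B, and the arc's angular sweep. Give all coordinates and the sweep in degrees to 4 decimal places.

center=(24.3759,-16.1905) T_A=(24.8907,-14.0504) T_B=(26.0258,-14.7336) sweep=35.0277

bisector direction at 238.9591° = (-0.515649,-0.856800)
center distance |VC| = r/sin(θ/2) = 2.201189/sin(72.4861°) = 2.308187
C = V + |VC|·bis = (24.3759,-16.1905)
T_A = V + ((C−V)·d_A)·d_A = V + 0.6946·d_A = (24.8907,-14.0504)
T_B = V + ((C−V)·d_B)·d_B = V + 0.6946·d_B = (26.0258,-14.7336)
sweep = 180° − θ = 35.0277°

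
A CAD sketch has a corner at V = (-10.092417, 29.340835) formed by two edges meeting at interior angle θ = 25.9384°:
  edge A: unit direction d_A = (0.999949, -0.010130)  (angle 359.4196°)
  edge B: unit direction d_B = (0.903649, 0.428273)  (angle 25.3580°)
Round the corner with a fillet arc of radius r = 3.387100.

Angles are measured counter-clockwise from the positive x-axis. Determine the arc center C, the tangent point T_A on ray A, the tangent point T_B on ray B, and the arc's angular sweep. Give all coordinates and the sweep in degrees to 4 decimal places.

center=(4.6483,32.5788) T_A=(4.6140,29.1919) T_B=(3.1977,35.6395) sweep=154.0616

bisector direction at 12.3888° = (0.976714,0.214544)
center distance |VC| = r/sin(θ/2) = 3.387100/sin(12.9692°) = 15.092197
C = V + |VC|·bis = (4.6483,32.5788)
T_A = V + ((C−V)·d_A)·d_A = V + 14.7072·d_A = (4.6140,29.1919)
T_B = V + ((C−V)·d_B)·d_B = V + 14.7072·d_B = (3.1977,35.6395)
sweep = 180° − θ = 154.0616°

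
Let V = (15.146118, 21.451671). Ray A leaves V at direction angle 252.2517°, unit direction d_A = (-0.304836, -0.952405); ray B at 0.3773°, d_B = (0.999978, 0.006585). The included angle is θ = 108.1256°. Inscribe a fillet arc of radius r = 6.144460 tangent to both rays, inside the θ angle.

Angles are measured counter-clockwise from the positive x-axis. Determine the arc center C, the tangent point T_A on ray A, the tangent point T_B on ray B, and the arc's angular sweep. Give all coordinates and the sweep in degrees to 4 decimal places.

center=(19.6404,15.3367) T_A=(13.7884,17.2097) T_B=(19.6000,21.4810) sweep=71.8744

bisector direction at 306.3145° = (0.592217,-0.805778)
center distance |VC| = r/sin(θ/2) = 6.144460/sin(54.0628°) = 7.588931
C = V + |VC|·bis = (19.6404,15.3367)
T_A = V + ((C−V)·d_A)·d_A = V + 4.4539·d_A = (13.7884,17.2097)
T_B = V + ((C−V)·d_B)·d_B = V + 4.4539·d_B = (19.6000,21.4810)
sweep = 180° − θ = 71.8744°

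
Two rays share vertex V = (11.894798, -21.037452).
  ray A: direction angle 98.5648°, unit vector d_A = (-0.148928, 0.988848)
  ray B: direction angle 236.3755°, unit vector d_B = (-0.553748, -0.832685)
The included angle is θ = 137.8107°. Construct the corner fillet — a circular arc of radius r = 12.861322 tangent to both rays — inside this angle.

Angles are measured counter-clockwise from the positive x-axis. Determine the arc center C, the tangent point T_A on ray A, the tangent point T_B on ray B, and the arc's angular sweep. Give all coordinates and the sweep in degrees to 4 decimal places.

center=(-1.5620,-18.0468) T_A=(11.1559,-16.1314) T_B=(9.1474,-25.1687) sweep=42.1893

bisector direction at 167.4701° = (-0.976183,0.216948)
center distance |VC| = r/sin(θ/2) = 12.861322/sin(68.9053°) = 13.785101
C = V + |VC|·bis = (-1.5620,-18.0468)
T_A = V + ((C−V)·d_A)·d_A = V + 4.9614·d_A = (11.1559,-16.1314)
T_B = V + ((C−V)·d_B)·d_B = V + 4.9614·d_B = (9.1474,-25.1687)
sweep = 180° − θ = 42.1893°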